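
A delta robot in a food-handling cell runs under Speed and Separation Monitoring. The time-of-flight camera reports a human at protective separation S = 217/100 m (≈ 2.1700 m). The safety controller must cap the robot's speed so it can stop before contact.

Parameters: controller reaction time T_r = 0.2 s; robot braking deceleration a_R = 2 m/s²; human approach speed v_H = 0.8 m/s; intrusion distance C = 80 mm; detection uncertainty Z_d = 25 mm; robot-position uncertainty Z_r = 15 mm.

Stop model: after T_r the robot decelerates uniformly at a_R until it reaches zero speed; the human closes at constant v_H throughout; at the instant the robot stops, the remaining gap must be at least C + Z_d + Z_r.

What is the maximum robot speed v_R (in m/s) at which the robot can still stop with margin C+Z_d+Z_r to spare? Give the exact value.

quadratic (1/4)·v² + (3/5)·v + (-189/100) = 0
  disc = (3/5)² − 4·(1/4)·(-189/100) = 9/4 ; √disc = 3/2
  v_R = (−(3/5) + 3/2) / (2·(1/4)) = 9/5 m/s
check:
stop time T_s = (9/5)/2 = 0.9000 s
reaction-phase robot travel = 1.8000·0.2000 = 0.3600 m
braking distance = 1.8000²/(2·2.0000) = 0.8100 m
person approaches 0.8000·(0.2000+0.9000) = 0.8800 m
residual clearance needed = 0.0800+0.0250+0.0150 = 0.1200 m
sum ≈ 0.3600+0.8100+0.8800+0.1200 ≈ 2.1700 m = S ✓

v_R_max = 9/5 m/s = 1.8000 m/s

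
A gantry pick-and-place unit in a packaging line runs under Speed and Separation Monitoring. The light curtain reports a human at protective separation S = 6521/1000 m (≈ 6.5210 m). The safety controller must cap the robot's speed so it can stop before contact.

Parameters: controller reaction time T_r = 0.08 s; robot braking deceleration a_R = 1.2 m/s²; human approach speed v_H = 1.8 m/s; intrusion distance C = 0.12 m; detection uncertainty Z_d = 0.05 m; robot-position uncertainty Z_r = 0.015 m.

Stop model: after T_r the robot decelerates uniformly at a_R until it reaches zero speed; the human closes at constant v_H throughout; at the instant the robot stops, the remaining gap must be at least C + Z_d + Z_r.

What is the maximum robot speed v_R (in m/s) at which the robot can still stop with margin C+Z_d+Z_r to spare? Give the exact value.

v_R_max = 12/5 m/s = 2.4000 m/s

quadratic (5/12)·v² + (79/50)·v + (-774/125) = 0
  disc = (79/50)² − 4·(5/12)·(-774/125) = 32041/2500 ; √disc = 179/50
  v_R = (−(79/50) + 179/50) / (2·(5/12)) = 12/5 m/s
check:
braking lasts T_s = (12/5)/(6/5) = 2.0000 s
robot covers v_R·T_r = 2.4000·0.0800 = 0.1920 m before braking
braking distance = 2.4000²/(2·1.2000) = 2.4000 m
person approaches 1.8000·(0.0800+2.0000) = 3.7440 m
margins: 0.1200+0.0500+0.0150 = 0.1850 m
sum ≈ 0.1920+2.4000+3.7440+0.1850 ≈ 6.5210 m = S ✓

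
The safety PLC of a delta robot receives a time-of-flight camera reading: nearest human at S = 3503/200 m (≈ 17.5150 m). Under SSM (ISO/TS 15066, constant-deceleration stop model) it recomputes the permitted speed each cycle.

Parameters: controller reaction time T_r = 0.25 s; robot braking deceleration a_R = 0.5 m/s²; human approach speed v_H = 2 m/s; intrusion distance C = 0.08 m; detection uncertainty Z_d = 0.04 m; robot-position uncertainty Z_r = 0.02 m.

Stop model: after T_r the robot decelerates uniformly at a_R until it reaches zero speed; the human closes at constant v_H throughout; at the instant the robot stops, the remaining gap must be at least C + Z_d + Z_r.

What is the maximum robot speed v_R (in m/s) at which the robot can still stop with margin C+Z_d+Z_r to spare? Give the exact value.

at the boundary: (1)·v² + (17/4)·v + (-135/8) = 0
  disc = (17/4)² − 4·(1)·(-135/8) = 1369/16 ; √disc = 37/4
  v_R = (−(17/4) + 37/4) / (2·(1)) = 5/2 m/s
check:
stop time T_s = (5/2)/(1/2) = 5.0000 s
robot covers v_R·T_r = 2.5000·0.2500 = 0.6250 m before braking
braking distance = 2.5000²/(2·0.5000) = 6.2500 m
human closes 2.0000·5.2500 = 10.5000 m
C+Z_d+Z_r = 0.0800+0.0400+0.0200 = 0.1400 m
sum ≈ 0.6250+6.2500+10.5000+0.1400 ≈ 17.5150 m = S ✓

v_R_max = 5/2 m/s = 2.5000 m/s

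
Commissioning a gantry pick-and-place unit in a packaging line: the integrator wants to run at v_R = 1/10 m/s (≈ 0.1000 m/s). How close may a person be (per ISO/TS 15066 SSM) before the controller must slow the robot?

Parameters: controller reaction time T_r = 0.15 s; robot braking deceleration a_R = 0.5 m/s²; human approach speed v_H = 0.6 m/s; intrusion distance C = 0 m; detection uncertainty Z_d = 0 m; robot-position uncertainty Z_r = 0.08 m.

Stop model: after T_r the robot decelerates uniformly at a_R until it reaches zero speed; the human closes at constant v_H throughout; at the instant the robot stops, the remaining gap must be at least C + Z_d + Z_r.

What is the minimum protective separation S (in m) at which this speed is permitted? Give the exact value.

S_min = 63/200 m = 0.3150 m

T_s = v_R/a_R = (1/10)/(1/2) = 0.2000 s
reaction-phase robot travel = 0.1000·0.1500 = 0.0150 m
robot covers 0.1000·0.2000 − ½·0.5000·0.2000² = 0.0100 m while stopping
human over T_r+T_s: 0.6000·(0.1500+0.2000) = 0.2100 m
residual clearance needed = 0.0000+0.0000+0.0800 = 0.0800 m
S_min ≈ 0.0150+0.0100+0.2100+0.0800  ⇒  S_min = 63/200 m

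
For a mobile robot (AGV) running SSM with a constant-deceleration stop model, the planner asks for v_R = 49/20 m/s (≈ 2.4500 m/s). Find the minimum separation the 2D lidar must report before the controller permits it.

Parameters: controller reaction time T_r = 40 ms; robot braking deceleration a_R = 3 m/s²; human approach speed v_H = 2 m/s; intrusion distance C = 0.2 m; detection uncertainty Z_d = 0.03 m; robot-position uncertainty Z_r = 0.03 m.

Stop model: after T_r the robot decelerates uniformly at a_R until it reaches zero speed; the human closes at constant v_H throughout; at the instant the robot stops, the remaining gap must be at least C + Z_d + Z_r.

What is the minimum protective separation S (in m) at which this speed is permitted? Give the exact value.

S_min = 12287/4000 m = 3.0718 m

braking lasts T_s = (49/20)/3 = 0.8167 s
reaction-phase robot travel = 2.4500·0.0400 = 0.0980 m
braking distance = 2.4500²/(2·3.0000) = 1.0004 m
person approaches 2.0000·(0.0400+0.8167) = 1.7133 m
margins: 0.2000+0.0300+0.0300 = 0.2600 m
S_min ≈ 0.0980+1.0004+1.7133+0.2600  ⇒  S_min = 12287/4000 m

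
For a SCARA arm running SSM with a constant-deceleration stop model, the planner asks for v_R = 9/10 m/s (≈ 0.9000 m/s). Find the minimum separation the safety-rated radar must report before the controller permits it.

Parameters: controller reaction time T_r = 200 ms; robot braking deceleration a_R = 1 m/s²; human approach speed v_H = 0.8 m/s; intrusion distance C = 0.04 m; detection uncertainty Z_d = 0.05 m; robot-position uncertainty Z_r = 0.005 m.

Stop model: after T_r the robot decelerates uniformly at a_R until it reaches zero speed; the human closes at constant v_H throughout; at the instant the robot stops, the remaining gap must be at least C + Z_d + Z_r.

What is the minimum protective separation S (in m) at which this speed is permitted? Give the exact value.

S_min = 39/25 m = 1.5600 m

stop time T_s = (9/10)/1 = 0.9000 s
reaction-phase robot travel = 0.9000·0.2000 = 0.1800 m
robot under decel: 0.9000²/(2·1.0000) = 0.4050 m
human closes 0.8000·1.1000 = 0.8800 m
residual clearance needed = 0.0400+0.0500+0.0050 = 0.0950 m
S_min ≈ 0.1800+0.4050+0.8800+0.0950  ⇒  S_min = 39/25 m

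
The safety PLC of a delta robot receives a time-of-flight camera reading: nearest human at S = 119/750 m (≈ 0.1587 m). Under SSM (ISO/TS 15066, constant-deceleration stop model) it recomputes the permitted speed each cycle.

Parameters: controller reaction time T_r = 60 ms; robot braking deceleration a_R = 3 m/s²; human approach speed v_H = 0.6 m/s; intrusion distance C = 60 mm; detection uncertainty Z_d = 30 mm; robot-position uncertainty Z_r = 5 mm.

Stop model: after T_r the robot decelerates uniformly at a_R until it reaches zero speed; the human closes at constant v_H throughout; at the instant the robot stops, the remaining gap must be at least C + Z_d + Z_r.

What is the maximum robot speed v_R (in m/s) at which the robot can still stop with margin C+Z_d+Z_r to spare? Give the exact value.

v_R_max = 1/10 m/s = 0.1000 m/s

quadratic (1/6)·v² + (13/50)·v + (-83/3000) = 0
  disc = (13/50)² − 4·(1/6)·(-83/3000) = 484/5625 ; √disc = 22/75
  v_R = (−(13/50) + 22/75) / (2·(1/6)) = 1/10 m/s
check:
stop time T_s = (1/10)/3 = 0.0333 s
reaction-phase robot travel = 0.1000·0.0600 = 0.0060 m
braking distance = 0.1000²/(2·3.0000) = 0.0017 m
person approaches 0.6000·(0.0600+0.0333) = 0.0560 m
C+Z_d+Z_r = 0.0600+0.0300+0.0050 = 0.0950 m
sum ≈ 0.0060+0.0017+0.0560+0.0950 ≈ 0.1587 m = S ✓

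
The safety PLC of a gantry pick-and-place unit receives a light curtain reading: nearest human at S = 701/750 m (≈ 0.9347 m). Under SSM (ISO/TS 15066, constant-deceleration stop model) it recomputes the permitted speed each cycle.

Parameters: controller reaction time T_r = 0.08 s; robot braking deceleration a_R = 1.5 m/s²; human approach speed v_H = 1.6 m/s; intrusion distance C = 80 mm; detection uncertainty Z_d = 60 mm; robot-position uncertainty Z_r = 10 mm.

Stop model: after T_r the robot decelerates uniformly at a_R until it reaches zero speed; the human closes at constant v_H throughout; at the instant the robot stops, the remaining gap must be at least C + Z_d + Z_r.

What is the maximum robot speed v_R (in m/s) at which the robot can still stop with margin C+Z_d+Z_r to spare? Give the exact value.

quadratic (1/3)·v² + (86/75)·v + (-197/300) = 0
  disc = (86/75)² − 4·(1/3)·(-197/300) = 1369/625 ; √disc = 37/25
  v_R = (−(86/75) + 37/25) / (2·(1/3)) = 1/2 m/s
check:
T_s = v_R/a_R = (1/2)/(3/2) = 0.3333 s
reaction-phase robot travel = 0.5000·0.0800 = 0.0400 m
robot under decel: 0.5000²/(2·1.5000) = 0.0833 m
person approaches 1.6000·(0.0800+0.3333) = 0.6613 m
margins: 0.0800+0.0600+0.0100 = 0.1500 m
sum ≈ 0.0400+0.0833+0.6613+0.1500 ≈ 0.9347 m = S ✓

v_R_max = 1/2 m/s = 0.5000 m/s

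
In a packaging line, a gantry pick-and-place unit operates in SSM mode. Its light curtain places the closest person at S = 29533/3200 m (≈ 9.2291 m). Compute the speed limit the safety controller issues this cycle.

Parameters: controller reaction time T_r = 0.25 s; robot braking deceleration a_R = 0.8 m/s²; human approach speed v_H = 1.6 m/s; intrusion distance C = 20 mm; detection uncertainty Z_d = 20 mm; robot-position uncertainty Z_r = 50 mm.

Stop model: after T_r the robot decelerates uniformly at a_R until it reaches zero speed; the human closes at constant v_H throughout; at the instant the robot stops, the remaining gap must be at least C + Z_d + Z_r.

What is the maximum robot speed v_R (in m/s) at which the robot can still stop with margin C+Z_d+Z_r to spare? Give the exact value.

v_R_max = 47/20 m/s = 2.3500 m/s

at the boundary: (5/8)·v² + (9/4)·v + (-5593/640) = 0
  disc = (9/4)² − 4·(5/8)·(-5593/640) = 6889/256 ; √disc = 83/16
  v_R = (−(9/4) + 83/16) / (2·(5/8)) = 47/20 m/s
check:
stop time T_s = (47/20)/(4/5) = 2.9375 s
reaction-phase robot travel = 2.3500·0.2500 = 0.5875 m
braking distance = 2.3500²/(2·0.8000) = 3.4516 m
human closes 1.6000·3.1875 = 5.1000 m
margins: 0.0200+0.0200+0.0500 = 0.0900 m
sum ≈ 0.5875+3.4516+5.1000+0.0900 ≈ 9.2291 m = S ✓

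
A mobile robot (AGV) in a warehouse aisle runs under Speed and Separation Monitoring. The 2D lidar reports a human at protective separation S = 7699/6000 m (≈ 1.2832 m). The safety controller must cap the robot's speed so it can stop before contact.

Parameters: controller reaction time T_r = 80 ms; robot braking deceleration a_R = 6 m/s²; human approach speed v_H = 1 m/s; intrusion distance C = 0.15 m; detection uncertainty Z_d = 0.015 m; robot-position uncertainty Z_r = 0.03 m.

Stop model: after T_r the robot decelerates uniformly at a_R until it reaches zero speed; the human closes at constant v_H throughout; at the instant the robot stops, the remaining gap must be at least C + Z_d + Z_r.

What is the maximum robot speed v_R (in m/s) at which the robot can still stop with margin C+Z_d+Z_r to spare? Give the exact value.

at the boundary: (1/12)·v² + (37/150)·v + (-6049/6000) = 0
  disc = (37/150)² − 4·(1/12)·(-6049/6000) = 3969/10000 ; √disc = 63/100
  v_R = (−(37/150) + 63/100) / (2·(1/12)) = 23/10 m/s
check:
stop time T_s = (23/10)/6 = 0.3833 s
reaction-phase robot travel = 2.3000·0.0800 = 0.1840 m
braking distance = 2.3000²/(2·6.0000) = 0.4408 m
human over T_r+T_s: 1.0000·(0.0800+0.3833) = 0.4633 m
residual clearance needed = 0.1500+0.0150+0.0300 = 0.1950 m
sum ≈ 0.1840+0.4408+0.4633+0.1950 ≈ 1.2832 m = S ✓

v_R_max = 23/10 m/s = 2.3000 m/s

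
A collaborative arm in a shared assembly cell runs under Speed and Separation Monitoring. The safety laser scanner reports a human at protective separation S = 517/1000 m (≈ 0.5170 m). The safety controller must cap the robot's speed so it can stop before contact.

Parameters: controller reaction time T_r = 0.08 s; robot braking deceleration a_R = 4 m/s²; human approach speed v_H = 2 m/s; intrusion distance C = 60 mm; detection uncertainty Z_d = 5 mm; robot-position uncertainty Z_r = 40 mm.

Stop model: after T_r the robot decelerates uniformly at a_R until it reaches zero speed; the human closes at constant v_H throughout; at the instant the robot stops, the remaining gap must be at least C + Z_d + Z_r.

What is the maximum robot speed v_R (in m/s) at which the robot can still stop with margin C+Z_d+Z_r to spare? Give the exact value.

quadratic (1/8)·v² + (29/50)·v + (-63/250) = 0
  disc = (29/50)² − 4·(1/8)·(-63/250) = 289/625 ; √disc = 17/25
  v_R = (−(29/50) + 17/25) / (2·(1/8)) = 2/5 m/s
check:
T_s = v_R/a_R = (2/5)/4 = 0.1000 s
robot covers v_R·T_r = 0.4000·0.0800 = 0.0320 m before braking
robot covers 0.4000·0.1000 − ½·4.0000·0.1000² = 0.0200 m while stopping
human over T_r+T_s: 2.0000·(0.0800+0.1000) = 0.3600 m
residual clearance needed = 0.0600+0.0050+0.0400 = 0.1050 m
sum ≈ 0.0320+0.0200+0.3600+0.1050 ≈ 0.5170 m = S ✓

v_R_max = 2/5 m/s = 0.4000 m/s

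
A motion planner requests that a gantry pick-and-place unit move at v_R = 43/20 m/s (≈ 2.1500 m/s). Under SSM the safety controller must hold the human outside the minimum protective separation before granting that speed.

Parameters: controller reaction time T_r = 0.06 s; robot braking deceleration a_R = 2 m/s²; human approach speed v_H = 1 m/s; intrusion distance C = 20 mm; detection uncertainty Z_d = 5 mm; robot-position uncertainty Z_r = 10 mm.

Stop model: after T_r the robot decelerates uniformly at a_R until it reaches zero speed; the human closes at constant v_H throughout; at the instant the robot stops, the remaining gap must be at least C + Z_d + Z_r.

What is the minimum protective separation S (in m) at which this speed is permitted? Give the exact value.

S_min = 19637/8000 m = 2.4546 m

braking lasts T_s = (43/20)/2 = 1.0750 s
robot in T_r: 2.1500·0.0600 = 0.1290 m
robot covers 2.1500·1.0750 − ½·2.0000·1.0750² = 1.1556 m while stopping
person approaches 1.0000·(0.0600+1.0750) = 1.1350 m
margins: 0.0200+0.0050+0.0100 = 0.0350 m
S_min ≈ 0.1290+1.1556+1.1350+0.0350  ⇒  S_min = 19637/8000 m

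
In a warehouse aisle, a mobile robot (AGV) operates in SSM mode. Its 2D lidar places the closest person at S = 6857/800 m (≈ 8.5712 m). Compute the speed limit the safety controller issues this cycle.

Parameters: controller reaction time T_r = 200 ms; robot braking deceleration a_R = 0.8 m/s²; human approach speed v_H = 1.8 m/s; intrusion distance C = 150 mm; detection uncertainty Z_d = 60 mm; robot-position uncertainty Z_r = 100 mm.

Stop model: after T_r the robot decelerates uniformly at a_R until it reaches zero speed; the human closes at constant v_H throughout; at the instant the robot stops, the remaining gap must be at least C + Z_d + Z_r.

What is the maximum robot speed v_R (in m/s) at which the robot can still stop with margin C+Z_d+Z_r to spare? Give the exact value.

quadratic (5/8)·v² + (49/20)·v + (-6321/800) = 0
  disc = (49/20)² − 4·(5/8)·(-6321/800) = 41209/1600 ; √disc = 203/40
  v_R = (−(49/20) + 203/40) / (2·(5/8)) = 21/10 m/s
check:
T_s = v_R/a_R = (21/10)/(4/5) = 2.6250 s
reaction-phase robot travel = 2.1000·0.2000 = 0.4200 m
robot under decel: 2.1000²/(2·0.8000) = 2.7563 m
person approaches 1.8000·(0.2000+2.6250) = 5.0850 m
residual clearance needed = 0.1500+0.0600+0.1000 = 0.3100 m
sum ≈ 0.4200+2.7563+5.0850+0.3100 ≈ 8.5712 m = S ✓

v_R_max = 21/10 m/s = 2.1000 m/s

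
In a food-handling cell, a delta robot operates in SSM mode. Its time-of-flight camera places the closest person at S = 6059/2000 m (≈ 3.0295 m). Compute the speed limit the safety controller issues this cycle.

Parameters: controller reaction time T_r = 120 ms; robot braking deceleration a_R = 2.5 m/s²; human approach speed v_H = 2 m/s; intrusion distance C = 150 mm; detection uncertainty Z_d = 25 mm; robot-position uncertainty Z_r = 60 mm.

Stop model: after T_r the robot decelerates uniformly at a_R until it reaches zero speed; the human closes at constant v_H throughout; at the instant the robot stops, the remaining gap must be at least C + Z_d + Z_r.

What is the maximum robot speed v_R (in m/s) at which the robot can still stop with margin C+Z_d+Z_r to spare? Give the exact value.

quadratic (1/5)·v² + (23/25)·v + (-5109/2000) = 0
  disc = (23/25)² − 4·(1/5)·(-5109/2000) = 289/100 ; √disc = 17/10
  v_R = (−(23/25) + 17/10) / (2·(1/5)) = 39/20 m/s
check:
braking lasts T_s = (39/20)/(5/2) = 0.7800 s
robot in T_r: 1.9500·0.1200 = 0.2340 m
braking distance = 1.9500²/(2·2.5000) = 0.7605 m
person approaches 2.0000·(0.1200+0.7800) = 1.8000 m
C+Z_d+Z_r = 0.1500+0.0250+0.0600 = 0.2350 m
sum ≈ 0.2340+0.7605+1.8000+0.2350 ≈ 3.0295 m = S ✓

v_R_max = 39/20 m/s = 1.9500 m/s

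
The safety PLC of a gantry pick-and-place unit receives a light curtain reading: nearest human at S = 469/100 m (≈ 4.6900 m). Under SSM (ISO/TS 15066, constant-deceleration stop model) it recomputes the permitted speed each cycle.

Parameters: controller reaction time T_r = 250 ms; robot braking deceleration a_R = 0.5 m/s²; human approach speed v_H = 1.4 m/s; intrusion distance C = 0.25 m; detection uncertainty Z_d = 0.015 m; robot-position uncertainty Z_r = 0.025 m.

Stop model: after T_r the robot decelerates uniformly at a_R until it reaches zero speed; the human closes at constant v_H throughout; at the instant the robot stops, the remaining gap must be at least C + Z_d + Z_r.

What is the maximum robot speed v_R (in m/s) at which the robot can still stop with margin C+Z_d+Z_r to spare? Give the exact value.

collect terms ⇒ (1)·v_R² + (61/20)·v_R + (-81/20) = 0
  disc = (61/20)² − 4·(1)·(-81/20) = 10201/400 ; √disc = 101/20
  v_R = (−(61/20) + 101/20) / (2·(1)) = 1 m/s
check:
braking lasts T_s = 1/(1/2) = 2.0000 s
robot in T_r: 1.0000·0.2500 = 0.2500 m
braking distance = 1.0000²/(2·0.5000) = 1.0000 m
person approaches 1.4000·(0.2500+2.0000) = 3.1500 m
C+Z_d+Z_r = 0.2500+0.0150+0.0250 = 0.2900 m
sum ≈ 0.2500+1.0000+3.1500+0.2900 ≈ 4.6900 m = S ✓

v_R_max = 1 m/s = 1.0000 m/s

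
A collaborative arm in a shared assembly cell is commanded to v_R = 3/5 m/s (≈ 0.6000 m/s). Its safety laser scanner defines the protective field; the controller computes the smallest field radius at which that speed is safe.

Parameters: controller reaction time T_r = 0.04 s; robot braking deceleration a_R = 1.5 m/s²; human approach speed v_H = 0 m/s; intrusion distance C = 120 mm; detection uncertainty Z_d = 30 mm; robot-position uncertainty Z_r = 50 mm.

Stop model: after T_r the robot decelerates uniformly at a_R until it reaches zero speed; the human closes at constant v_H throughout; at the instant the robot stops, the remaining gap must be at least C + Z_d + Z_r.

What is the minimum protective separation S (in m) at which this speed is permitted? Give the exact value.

stop time T_s = (3/5)/(3/2) = 0.4000 s
robot in T_r: 0.6000·0.0400 = 0.0240 m
braking distance = 0.6000²/(2·1.5000) = 0.1200 m
human over T_r+T_s: 0.0000·(0.0400+0.4000) = 0.0000 m
margins: 0.1200+0.0300+0.0500 = 0.2000 m
S_min ≈ 0.0240+0.1200+0.0000+0.2000  ⇒  S_min = 43/125 m

S_min = 43/125 m = 0.3440 m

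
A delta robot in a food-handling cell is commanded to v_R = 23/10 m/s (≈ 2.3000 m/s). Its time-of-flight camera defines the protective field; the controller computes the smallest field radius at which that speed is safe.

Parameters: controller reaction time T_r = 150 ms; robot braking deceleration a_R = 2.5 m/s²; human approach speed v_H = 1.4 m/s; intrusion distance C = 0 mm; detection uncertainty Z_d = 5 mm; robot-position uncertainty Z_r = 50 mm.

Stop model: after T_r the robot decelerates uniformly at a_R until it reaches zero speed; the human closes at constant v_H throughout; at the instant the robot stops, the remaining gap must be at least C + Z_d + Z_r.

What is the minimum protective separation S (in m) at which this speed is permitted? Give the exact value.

T_s = v_R/a_R = (23/10)/(5/2) = 0.9200 s
robot covers v_R·T_r = 2.3000·0.1500 = 0.3450 m before braking
robot covers 2.3000·0.9200 − ½·2.5000·0.9200² = 1.0580 m while stopping
human closes 1.4000·1.0700 = 1.4980 m
margins: 0.0000+0.0050+0.0500 = 0.0550 m
S_min ≈ 0.3450+1.0580+1.4980+0.0550  ⇒  S_min = 739/250 m

S_min = 739/250 m = 2.9560 m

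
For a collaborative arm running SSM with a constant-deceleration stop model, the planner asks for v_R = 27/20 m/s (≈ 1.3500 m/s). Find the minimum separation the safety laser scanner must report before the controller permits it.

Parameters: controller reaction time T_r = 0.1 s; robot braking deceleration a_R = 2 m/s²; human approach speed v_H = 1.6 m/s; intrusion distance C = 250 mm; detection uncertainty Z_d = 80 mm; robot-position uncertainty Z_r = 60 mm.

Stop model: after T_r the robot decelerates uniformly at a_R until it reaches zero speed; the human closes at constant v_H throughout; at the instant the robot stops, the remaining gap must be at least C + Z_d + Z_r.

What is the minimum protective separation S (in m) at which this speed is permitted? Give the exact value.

S_min = 3553/1600 m = 2.2206 m

T_s = v_R/a_R = (27/20)/2 = 0.6750 s
robot covers v_R·T_r = 1.3500·0.1000 = 0.1350 m before braking
braking distance = 1.3500²/(2·2.0000) = 0.4556 m
human over T_r+T_s: 1.6000·(0.1000+0.6750) = 1.2400 m
margins: 0.2500+0.0800+0.0600 = 0.3900 m
S_min ≈ 0.1350+0.4556+1.2400+0.3900  ⇒  S_min = 3553/1600 m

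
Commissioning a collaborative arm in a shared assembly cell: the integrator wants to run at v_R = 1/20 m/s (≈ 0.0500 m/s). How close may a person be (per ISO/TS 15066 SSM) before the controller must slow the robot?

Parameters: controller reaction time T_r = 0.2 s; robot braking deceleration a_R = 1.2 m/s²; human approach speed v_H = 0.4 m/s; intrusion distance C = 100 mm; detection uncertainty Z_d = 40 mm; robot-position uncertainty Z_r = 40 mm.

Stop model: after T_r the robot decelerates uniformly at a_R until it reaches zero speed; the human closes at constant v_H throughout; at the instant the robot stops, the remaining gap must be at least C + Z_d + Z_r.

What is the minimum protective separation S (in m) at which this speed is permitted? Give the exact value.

S_min = 1381/4800 m = 0.2877 m

stop time T_s = (1/20)/(6/5) = 0.0417 s
robot in T_r: 0.0500·0.2000 = 0.0100 m
braking distance = 0.0500²/(2·1.2000) = 0.0010 m
human over T_r+T_s: 0.4000·(0.2000+0.0417) = 0.0967 m
residual clearance needed = 0.1000+0.0400+0.0400 = 0.1800 m
S_min ≈ 0.0100+0.0010+0.0967+0.1800  ⇒  S_min = 1381/4800 m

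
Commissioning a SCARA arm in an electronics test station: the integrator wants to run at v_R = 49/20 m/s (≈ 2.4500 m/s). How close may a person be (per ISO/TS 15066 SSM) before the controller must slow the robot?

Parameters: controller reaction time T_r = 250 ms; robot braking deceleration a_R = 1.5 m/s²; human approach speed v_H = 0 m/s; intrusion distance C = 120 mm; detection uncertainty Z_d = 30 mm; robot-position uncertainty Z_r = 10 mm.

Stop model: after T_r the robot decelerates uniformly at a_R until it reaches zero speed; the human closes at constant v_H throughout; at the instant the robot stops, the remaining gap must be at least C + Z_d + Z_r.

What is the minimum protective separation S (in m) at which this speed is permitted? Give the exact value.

stop time T_s = (49/20)/(3/2) = 1.6333 s
robot in T_r: 2.4500·0.2500 = 0.6125 m
robot covers 2.4500·1.6333 − ½·1.5000·1.6333² = 2.0008 m while stopping
person approaches 0.0000·(0.2500+1.6333) = 0.0000 m
margins: 0.1200+0.0300+0.0100 = 0.1600 m
S_min ≈ 0.6125+2.0008+0.0000+0.1600  ⇒  S_min = 208/75 m

S_min = 208/75 m = 2.7733 m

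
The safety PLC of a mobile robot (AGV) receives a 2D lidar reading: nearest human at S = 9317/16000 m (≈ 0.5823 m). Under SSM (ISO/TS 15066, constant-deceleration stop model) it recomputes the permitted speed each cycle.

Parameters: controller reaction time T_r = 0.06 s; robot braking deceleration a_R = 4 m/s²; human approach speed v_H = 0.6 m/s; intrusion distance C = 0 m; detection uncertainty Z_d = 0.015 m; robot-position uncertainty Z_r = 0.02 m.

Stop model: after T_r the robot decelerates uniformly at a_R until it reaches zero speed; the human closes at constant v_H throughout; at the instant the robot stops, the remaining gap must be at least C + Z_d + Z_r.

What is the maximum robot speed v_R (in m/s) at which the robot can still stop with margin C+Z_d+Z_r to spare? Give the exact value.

at the boundary: (1/8)·v² + (21/100)·v + (-8181/16000) = 0
  disc = (21/100)² − 4·(1/8)·(-8181/16000) = 47961/160000 ; √disc = 219/400
  v_R = (−(21/100) + 219/400) / (2·(1/8)) = 27/20 m/s
check:
T_s = v_R/a_R = (27/20)/4 = 0.3375 s
reaction-phase robot travel = 1.3500·0.0600 = 0.0810 m
robot covers 1.3500·0.3375 − ½·4.0000·0.3375² = 0.2278 m while stopping
person approaches 0.6000·(0.0600+0.3375) = 0.2385 m
margins: 0.0000+0.0150+0.0200 = 0.0350 m
sum ≈ 0.0810+0.2278+0.2385+0.0350 ≈ 0.5823 m = S ✓

v_R_max = 27/20 m/s = 1.3500 m/s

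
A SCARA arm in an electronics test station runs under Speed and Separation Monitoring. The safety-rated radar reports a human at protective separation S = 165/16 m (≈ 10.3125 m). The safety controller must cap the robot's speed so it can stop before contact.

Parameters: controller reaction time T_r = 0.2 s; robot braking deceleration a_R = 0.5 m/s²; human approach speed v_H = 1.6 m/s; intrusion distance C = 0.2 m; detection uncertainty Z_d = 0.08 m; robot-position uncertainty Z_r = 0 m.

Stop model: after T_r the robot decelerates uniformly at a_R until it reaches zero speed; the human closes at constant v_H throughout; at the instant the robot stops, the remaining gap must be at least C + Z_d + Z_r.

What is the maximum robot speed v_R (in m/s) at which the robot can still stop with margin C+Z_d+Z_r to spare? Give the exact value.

v_R_max = 37/20 m/s = 1.8500 m/s

at the boundary: (1)·v² + (17/5)·v + (-777/80) = 0
  disc = (17/5)² − 4·(1)·(-777/80) = 5041/100 ; √disc = 71/10
  v_R = (−(17/5) + 71/10) / (2·(1)) = 37/20 m/s
check:
braking lasts T_s = (37/20)/(1/2) = 3.7000 s
reaction-phase robot travel = 1.8500·0.2000 = 0.3700 m
robot covers 1.8500·3.7000 − ½·0.5000·3.7000² = 3.4225 m while stopping
human closes 1.6000·3.9000 = 6.2400 m
C+Z_d+Z_r = 0.2000+0.0800+0.0000 = 0.2800 m
sum ≈ 0.3700+3.4225+6.2400+0.2800 ≈ 10.3125 m = S ✓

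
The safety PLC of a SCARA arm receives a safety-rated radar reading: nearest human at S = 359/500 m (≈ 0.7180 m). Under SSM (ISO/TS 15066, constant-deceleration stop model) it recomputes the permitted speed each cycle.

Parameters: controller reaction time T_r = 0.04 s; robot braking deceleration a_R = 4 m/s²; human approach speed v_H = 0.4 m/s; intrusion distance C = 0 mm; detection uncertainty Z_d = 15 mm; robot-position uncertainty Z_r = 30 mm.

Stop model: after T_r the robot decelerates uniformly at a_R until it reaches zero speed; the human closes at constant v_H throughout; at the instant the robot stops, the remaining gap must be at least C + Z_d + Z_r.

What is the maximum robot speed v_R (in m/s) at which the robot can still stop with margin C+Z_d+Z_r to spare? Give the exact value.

v_R_max = 9/5 m/s = 1.8000 m/s

at the boundary: (1/8)·v² + (7/50)·v + (-657/1000) = 0
  disc = (7/50)² − 4·(1/8)·(-657/1000) = 3481/10000 ; √disc = 59/100
  v_R = (−(7/50) + 59/100) / (2·(1/8)) = 9/5 m/s
check:
stop time T_s = (9/5)/4 = 0.4500 s
robot covers v_R·T_r = 1.8000·0.0400 = 0.0720 m before braking
robot under decel: 1.8000²/(2·4.0000) = 0.4050 m
human closes 0.4000·0.4900 = 0.1960 m
C+Z_d+Z_r = 0.0000+0.0150+0.0300 = 0.0450 m
sum ≈ 0.0720+0.4050+0.1960+0.0450 ≈ 0.7180 m = S ✓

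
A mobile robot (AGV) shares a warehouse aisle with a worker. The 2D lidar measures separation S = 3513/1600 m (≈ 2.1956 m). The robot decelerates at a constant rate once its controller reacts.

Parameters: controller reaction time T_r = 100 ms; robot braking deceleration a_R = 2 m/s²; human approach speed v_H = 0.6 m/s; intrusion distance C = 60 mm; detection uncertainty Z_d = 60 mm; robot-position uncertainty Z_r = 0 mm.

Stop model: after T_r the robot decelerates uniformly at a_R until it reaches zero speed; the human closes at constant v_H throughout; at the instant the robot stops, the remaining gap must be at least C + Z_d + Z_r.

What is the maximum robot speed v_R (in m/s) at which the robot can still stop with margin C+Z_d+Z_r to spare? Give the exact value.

at the boundary: (1/4)·v² + (2/5)·v + (-129/64) = 0
  disc = (2/5)² − 4·(1/4)·(-129/64) = 3481/1600 ; √disc = 59/40
  v_R = (−(2/5) + 59/40) / (2·(1/4)) = 43/20 m/s
check:
stop time T_s = (43/20)/2 = 1.0750 s
reaction-phase robot travel = 2.1500·0.1000 = 0.2150 m
braking distance = 2.1500²/(2·2.0000) = 1.1556 m
human over T_r+T_s: 0.6000·(0.1000+1.0750) = 0.7050 m
margins: 0.0600+0.0600+0.0000 = 0.1200 m
sum ≈ 0.2150+1.1556+0.7050+0.1200 ≈ 2.1956 m = S ✓

v_R_max = 43/20 m/s = 2.1500 m/s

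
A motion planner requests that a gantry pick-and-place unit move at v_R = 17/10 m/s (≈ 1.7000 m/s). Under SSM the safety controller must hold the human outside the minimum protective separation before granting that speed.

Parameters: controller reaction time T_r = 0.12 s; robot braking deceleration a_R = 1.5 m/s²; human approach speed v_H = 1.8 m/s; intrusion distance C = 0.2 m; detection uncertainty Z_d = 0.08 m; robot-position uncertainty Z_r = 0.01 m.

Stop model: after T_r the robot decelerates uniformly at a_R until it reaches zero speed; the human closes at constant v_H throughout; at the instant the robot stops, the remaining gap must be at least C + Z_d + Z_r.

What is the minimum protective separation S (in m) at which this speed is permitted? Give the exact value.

S_min = 557/150 m = 3.7133 m

stop time T_s = (17/10)/(3/2) = 1.1333 s
robot in T_r: 1.7000·0.1200 = 0.2040 m
robot under decel: 1.7000²/(2·1.5000) = 0.9633 m
human over T_r+T_s: 1.8000·(0.1200+1.1333) = 2.2560 m
margins: 0.2000+0.0800+0.0100 = 0.2900 m
S_min ≈ 0.2040+0.9633+2.2560+0.2900  ⇒  S_min = 557/150 m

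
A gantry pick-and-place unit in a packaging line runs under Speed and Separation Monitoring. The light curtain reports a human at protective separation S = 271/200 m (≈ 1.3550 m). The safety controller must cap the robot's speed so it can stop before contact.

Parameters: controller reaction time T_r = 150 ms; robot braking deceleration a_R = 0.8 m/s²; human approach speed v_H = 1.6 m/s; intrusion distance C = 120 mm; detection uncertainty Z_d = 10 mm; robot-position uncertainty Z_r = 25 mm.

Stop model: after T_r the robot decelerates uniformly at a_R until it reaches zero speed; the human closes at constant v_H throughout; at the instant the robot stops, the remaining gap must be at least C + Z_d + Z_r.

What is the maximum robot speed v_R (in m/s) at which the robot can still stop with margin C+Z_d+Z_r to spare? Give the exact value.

v_R_max = 2/5 m/s = 0.4000 m/s

at the boundary: (5/8)·v² + (43/20)·v + (-24/25) = 0
  disc = (43/20)² − 4·(5/8)·(-24/25) = 2809/400 ; √disc = 53/20
  v_R = (−(43/20) + 53/20) / (2·(5/8)) = 2/5 m/s
check:
T_s = v_R/a_R = (2/5)/(4/5) = 0.5000 s
reaction-phase robot travel = 0.4000·0.1500 = 0.0600 m
braking distance = 0.4000²/(2·0.8000) = 0.1000 m
human over T_r+T_s: 1.6000·(0.1500+0.5000) = 1.0400 m
C+Z_d+Z_r = 0.1200+0.0100+0.0250 = 0.1550 m
sum ≈ 0.0600+0.1000+1.0400+0.1550 ≈ 1.3550 m = S ✓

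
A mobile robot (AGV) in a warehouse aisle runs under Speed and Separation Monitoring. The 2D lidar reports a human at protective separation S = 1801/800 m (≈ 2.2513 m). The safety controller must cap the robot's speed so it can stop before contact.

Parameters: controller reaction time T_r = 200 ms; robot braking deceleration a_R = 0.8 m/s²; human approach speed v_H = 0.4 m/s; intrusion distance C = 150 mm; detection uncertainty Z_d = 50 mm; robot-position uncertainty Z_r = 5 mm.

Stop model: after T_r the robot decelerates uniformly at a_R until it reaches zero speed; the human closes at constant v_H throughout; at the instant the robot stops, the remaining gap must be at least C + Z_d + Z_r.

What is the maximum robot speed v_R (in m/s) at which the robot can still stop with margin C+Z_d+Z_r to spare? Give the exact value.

v_R_max = 13/10 m/s = 1.3000 m/s

quadratic (5/8)·v² + (7/10)·v + (-1573/800) = 0
  disc = (7/10)² − 4·(5/8)·(-1573/800) = 8649/1600 ; √disc = 93/40
  v_R = (−(7/10) + 93/40) / (2·(5/8)) = 13/10 m/s
check:
T_s = v_R/a_R = (13/10)/(4/5) = 1.6250 s
reaction-phase robot travel = 1.3000·0.2000 = 0.2600 m
robot under decel: 1.3000²/(2·0.8000) = 1.0562 m
human closes 0.4000·1.8250 = 0.7300 m
residual clearance needed = 0.1500+0.0500+0.0050 = 0.2050 m
sum ≈ 0.2600+1.0562+0.7300+0.2050 ≈ 2.2513 m = S ✓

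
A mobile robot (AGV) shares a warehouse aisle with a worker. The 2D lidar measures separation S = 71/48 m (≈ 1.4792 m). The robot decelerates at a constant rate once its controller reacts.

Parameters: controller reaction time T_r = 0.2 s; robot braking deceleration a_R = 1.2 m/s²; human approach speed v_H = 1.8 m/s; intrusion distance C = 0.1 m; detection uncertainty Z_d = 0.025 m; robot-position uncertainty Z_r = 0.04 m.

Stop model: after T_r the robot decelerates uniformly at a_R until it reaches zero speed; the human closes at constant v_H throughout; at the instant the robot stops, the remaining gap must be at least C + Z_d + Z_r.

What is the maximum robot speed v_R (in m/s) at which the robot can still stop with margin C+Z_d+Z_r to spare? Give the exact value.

at the boundary: (5/12)·v² + (17/10)·v + (-229/240) = 0
  disc = (17/10)² − 4·(5/12)·(-229/240) = 16129/3600 ; √disc = 127/60
  v_R = (−(17/10) + 127/60) / (2·(5/12)) = 1/2 m/s
check:
braking lasts T_s = (1/2)/(6/5) = 0.4167 s
robot in T_r: 0.5000·0.2000 = 0.1000 m
braking distance = 0.5000²/(2·1.2000) = 0.1042 m
person approaches 1.8000·(0.2000+0.4167) = 1.1100 m
C+Z_d+Z_r = 0.1000+0.0250+0.0400 = 0.1650 m
sum ≈ 0.1000+0.1042+1.1100+0.1650 ≈ 1.4792 m = S ✓

v_R_max = 1/2 m/s = 0.5000 m/s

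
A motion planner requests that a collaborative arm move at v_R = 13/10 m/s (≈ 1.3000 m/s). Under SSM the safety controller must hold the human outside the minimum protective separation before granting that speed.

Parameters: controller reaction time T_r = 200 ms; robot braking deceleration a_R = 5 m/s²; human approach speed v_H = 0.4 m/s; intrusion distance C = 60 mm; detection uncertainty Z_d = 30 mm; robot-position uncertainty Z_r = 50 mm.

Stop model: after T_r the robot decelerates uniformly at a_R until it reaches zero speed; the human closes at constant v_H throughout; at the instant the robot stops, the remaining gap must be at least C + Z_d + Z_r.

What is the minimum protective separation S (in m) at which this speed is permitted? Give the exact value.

braking lasts T_s = (13/10)/5 = 0.2600 s
reaction-phase robot travel = 1.3000·0.2000 = 0.2600 m
robot under decel: 1.3000²/(2·5.0000) = 0.1690 m
human closes 0.4000·0.4600 = 0.1840 m
C+Z_d+Z_r = 0.0600+0.0300+0.0500 = 0.1400 m
S_min ≈ 0.2600+0.1690+0.1840+0.1400  ⇒  S_min = 753/1000 m

S_min = 753/1000 m = 0.7530 m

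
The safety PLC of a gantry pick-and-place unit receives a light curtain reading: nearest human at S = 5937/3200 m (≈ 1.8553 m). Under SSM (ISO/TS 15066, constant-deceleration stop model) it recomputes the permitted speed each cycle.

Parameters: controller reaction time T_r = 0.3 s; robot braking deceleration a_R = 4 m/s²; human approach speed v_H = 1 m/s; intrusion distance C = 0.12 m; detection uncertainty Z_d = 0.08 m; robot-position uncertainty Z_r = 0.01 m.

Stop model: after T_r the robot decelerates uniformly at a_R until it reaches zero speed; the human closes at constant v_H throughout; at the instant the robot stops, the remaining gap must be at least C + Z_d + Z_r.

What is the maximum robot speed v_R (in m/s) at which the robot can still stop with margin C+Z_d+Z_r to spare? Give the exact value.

collect terms ⇒ (1/8)·v_R² + (11/20)·v_R + (-861/640) = 0
  disc = (11/20)² − 4·(1/8)·(-861/640) = 6241/6400 ; √disc = 79/80
  v_R = (−(11/20) + 79/80) / (2·(1/8)) = 7/4 m/s
check:
braking lasts T_s = (7/4)/4 = 0.4375 s
robot covers v_R·T_r = 1.7500·0.3000 = 0.5250 m before braking
braking distance = 1.7500²/(2·4.0000) = 0.3828 m
person approaches 1.0000·(0.3000+0.4375) = 0.7375 m
margins: 0.1200+0.0800+0.0100 = 0.2100 m
sum ≈ 0.5250+0.3828+0.7375+0.2100 ≈ 1.8553 m = S ✓

v_R_max = 7/4 m/s = 1.7500 m/s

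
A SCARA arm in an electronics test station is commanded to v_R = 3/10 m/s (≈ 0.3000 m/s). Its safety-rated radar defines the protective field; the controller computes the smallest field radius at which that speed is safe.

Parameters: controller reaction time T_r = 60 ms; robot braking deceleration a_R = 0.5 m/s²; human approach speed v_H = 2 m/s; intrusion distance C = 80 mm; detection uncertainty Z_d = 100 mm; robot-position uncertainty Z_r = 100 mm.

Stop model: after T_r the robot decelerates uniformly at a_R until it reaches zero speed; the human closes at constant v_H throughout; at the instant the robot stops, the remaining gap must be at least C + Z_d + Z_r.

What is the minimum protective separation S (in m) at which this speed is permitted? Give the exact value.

T_s = v_R/a_R = (3/10)/(1/2) = 0.6000 s
robot in T_r: 0.3000·0.0600 = 0.0180 m
robot under decel: 0.3000²/(2·0.5000) = 0.0900 m
human over T_r+T_s: 2.0000·(0.0600+0.6000) = 1.3200 m
C+Z_d+Z_r = 0.0800+0.1000+0.1000 = 0.2800 m
S_min ≈ 0.0180+0.0900+1.3200+0.2800  ⇒  S_min = 427/250 m

S_min = 427/250 m = 1.7080 m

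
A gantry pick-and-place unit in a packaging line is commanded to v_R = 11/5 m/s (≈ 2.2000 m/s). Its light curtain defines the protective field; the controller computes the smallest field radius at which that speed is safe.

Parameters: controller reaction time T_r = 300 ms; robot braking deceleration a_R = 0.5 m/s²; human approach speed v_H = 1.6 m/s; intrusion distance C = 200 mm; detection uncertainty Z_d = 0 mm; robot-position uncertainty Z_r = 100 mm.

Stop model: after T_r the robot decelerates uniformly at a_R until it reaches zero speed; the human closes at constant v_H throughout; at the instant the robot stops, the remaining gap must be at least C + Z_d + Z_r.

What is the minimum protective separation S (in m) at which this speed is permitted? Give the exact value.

S_min = 333/25 m = 13.3200 m

T_s = v_R/a_R = (11/5)/(1/2) = 4.4000 s
reaction-phase robot travel = 2.2000·0.3000 = 0.6600 m
braking distance = 2.2000²/(2·0.5000) = 4.8400 m
human closes 1.6000·4.7000 = 7.5200 m
residual clearance needed = 0.2000+0.0000+0.1000 = 0.3000 m
S_min ≈ 0.6600+4.8400+7.5200+0.3000  ⇒  S_min = 333/25 m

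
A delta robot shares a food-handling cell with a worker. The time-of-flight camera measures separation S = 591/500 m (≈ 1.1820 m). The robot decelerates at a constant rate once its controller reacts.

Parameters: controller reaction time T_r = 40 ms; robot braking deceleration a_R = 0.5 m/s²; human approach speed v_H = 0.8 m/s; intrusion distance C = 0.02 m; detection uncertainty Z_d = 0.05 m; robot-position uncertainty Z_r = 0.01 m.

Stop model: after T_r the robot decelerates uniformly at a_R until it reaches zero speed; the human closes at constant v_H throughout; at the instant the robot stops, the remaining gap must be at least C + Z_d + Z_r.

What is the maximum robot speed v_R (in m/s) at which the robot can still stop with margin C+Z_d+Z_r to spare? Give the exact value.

v_R_max = 1/2 m/s = 0.5000 m/s

quadratic (1)·v² + (41/25)·v + (-107/100) = 0
  disc = (41/25)² − 4·(1)·(-107/100) = 4356/625 ; √disc = 66/25
  v_R = (−(41/25) + 66/25) / (2·(1)) = 1/2 m/s
check:
T_s = v_R/a_R = (1/2)/(1/2) = 1.0000 s
reaction-phase robot travel = 0.5000·0.0400 = 0.0200 m
robot under decel: 0.5000²/(2·0.5000) = 0.2500 m
human over T_r+T_s: 0.8000·(0.0400+1.0000) = 0.8320 m
C+Z_d+Z_r = 0.0200+0.0500+0.0100 = 0.0800 m
sum ≈ 0.0200+0.2500+0.8320+0.0800 ≈ 1.1820 m = S ✓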